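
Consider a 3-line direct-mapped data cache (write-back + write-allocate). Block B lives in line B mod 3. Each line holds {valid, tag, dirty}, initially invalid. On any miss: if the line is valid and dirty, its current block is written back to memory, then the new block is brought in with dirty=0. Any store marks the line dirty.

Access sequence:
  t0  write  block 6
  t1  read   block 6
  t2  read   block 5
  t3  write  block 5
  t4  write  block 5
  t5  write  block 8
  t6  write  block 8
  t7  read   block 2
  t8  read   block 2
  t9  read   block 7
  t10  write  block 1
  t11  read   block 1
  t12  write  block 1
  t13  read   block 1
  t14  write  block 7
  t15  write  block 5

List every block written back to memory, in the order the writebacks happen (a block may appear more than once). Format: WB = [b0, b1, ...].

0: W B6 -> L0 miss  d=D]
1: R B6 -> L0 hit  d=D]
2: R B5 -> L2 miss  d=-]
3: W B5 -> L2 hit  d=D]
4: W B5 -> L2 hit  d=D]
5: W B8 -> L2 miss wb->B5  d=D]
6: W B8 -> L2 hit  d=D]
7: R B2 -> L2 miss wb->B8  d=-]
8: R B2 -> L2 hit  d=-]
9: R B7 -> L1 miss  d=-]
10: W B1 -> L1 miss  d=D]
11: R B1 -> L1 hit  d=D]
12: W B1 -> L1 hit  d=D]
13: R B1 -> L1 hit  d=D]
14: W B7 -> L1 miss wb->B1  d=D]
15: W B5 -> L2 miss  d=D]

WB = [5, 8, 1]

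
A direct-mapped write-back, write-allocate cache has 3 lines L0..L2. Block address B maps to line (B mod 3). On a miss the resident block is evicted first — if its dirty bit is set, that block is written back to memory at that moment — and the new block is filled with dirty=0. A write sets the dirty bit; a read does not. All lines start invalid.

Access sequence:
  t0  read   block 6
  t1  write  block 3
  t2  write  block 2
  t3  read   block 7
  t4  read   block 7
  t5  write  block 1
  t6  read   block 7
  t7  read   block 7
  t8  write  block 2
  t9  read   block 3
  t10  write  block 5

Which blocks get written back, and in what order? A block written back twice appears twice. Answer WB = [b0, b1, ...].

WB = [1, 2]

  0 | R B6 → L0 miss [-]
  1 | W B3 → L0 miss [D]
  2 | W B2 → L2 miss [D]
  3 | R B7 → L1 miss [-]
  4 | R B7 → L1 hit [-]
  5 | W B1 → L1 miss [D]
  6 | R B7 → L1 miss wb→B1 [-]
  7 | R B7 → L1 hit [-]
  8 | W B2 → L2 hit [D]
  9 | R B3 → L0 hit [D]
  10 | W B5 → L2 miss wb→B2 [D]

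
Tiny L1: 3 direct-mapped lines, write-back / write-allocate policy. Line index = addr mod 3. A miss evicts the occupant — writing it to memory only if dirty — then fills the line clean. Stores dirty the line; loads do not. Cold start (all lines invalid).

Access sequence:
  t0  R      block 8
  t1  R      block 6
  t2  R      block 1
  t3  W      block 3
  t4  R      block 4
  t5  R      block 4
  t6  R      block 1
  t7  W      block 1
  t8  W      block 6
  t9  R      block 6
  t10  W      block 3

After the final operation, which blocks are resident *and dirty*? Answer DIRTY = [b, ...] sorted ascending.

DIRTY = [1, 3]

0: R B8 → L2 miss [-]
1: R B6 → L0 miss [-]
2: R B1 → L1 miss [-]
3: W B3 → L0 miss [D]
4: R B4 → L1 miss [-]
5: R B4 → L1 hit [-]
6: R B1 → L1 miss [-]
7: W B1 → L1 hit [D]
8: W B6 → L0 miss wb→B3 [D]
9: R B6 → L0 hit [D]
10: W B3 → L0 miss wb→B6 [D]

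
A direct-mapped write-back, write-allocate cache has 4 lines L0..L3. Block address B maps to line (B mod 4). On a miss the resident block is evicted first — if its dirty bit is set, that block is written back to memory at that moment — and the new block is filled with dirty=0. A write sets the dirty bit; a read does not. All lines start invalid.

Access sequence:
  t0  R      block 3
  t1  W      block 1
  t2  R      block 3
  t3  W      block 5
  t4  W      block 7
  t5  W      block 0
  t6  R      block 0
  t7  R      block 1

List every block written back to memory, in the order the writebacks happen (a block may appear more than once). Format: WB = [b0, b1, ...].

0: R B3 → L3 miss [-]
1: W B1 → L1 miss [D]
2: R B3 → L3 hit [-]
3: W B5 → L1 miss wb→B1 [D]
4: W B7 → L3 miss [D]
5: W B0 → L0 miss [D]
6: R B0 → L0 hit [D]
7: R B1 → L1 miss wb→B5 [-]

WB = [1, 5]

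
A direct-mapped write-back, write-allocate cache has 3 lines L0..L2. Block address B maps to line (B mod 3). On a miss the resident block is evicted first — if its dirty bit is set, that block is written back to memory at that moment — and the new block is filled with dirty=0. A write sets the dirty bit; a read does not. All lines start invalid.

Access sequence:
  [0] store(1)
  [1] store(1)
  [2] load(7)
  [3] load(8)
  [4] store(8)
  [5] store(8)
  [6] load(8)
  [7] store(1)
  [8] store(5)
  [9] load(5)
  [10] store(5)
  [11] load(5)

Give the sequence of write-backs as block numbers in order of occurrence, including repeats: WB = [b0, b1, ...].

WB = [1, 8]

0: W B1 -> L1 miss  d=D]
1: W B1 -> L1 hit  d=D]
2: R B7 -> L1 miss wb->B1  d=-]
3: R B8 -> L2 miss  d=-]
4: W B8 -> L2 hit  d=D]
5: W B8 -> L2 hit  d=D]
6: R B8 -> L2 hit  d=D]
7: W B1 -> L1 miss  d=D]
8: W B5 -> L2 miss wb->B8  d=D]
9: R B5 -> L2 hit  d=D]
10: W B5 -> L2 hit  d=D]
11: R B5 -> L2 hit  d=D]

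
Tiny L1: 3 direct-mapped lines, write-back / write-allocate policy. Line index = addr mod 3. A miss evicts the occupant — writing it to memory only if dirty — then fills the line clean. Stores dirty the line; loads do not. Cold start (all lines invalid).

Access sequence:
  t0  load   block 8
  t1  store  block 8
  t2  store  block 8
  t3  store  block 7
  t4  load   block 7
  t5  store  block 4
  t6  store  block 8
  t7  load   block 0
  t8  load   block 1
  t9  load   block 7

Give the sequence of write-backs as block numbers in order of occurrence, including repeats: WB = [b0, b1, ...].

WB = [7, 4]

0: R B8 → L2 miss [-]
1: W B8 → L2 hit [D]
2: W B8 → L2 hit [D]
3: W B7 → L1 miss [D]
4: R B7 → L1 hit [D]
5: W B4 → L1 miss wb→B7 [D]
6: W B8 → L2 hit [D]
7: R B0 → L0 miss [-]
8: R B1 → L1 miss wb→B4 [-]
9: R B7 → L1 miss [-]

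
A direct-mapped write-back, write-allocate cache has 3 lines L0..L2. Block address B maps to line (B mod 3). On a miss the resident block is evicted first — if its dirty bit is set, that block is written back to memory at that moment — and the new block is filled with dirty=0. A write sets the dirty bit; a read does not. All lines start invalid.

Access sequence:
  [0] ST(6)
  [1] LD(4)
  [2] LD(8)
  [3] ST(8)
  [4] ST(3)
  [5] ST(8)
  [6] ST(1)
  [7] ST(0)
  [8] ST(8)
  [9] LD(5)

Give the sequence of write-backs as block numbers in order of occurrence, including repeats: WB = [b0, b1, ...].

WB = [6, 3, 8]

0: W B6 -> L0 miss  d=D]
1: R B4 -> L1 miss  d=-]
2: R B8 -> L2 miss  d=-]
3: W B8 -> L2 hit  d=D]
4: W B3 -> L0 miss wb->B6  d=D]
5: W B8 -> L2 hit  d=D]
6: W B1 -> L1 miss  d=D]
7: W B0 -> L0 miss wb->B3  d=D]
8: W B8 -> L2 hit  d=D]
9: R B5 -> L2 miss wb->B8  d=-]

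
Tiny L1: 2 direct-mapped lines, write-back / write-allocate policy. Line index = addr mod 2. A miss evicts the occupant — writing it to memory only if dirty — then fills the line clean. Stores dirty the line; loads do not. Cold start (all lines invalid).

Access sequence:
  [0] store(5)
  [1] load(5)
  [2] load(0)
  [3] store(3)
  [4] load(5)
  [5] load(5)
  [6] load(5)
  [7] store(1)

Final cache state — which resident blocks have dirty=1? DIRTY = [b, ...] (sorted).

0: W B5 -> L1 miss  d=D]
1: R B5 -> L1 hit  d=D]
2: R B0 -> L0 miss  d=-]
3: W B3 -> L1 miss wb->B5  d=D]
4: R B5 -> L1 miss wb->B3  d=-]
5: R B5 -> L1 hit  d=-]
6: R B5 -> L1 hit  d=-]
7: W B1 -> L1 miss  d=D]

DIRTY = [1]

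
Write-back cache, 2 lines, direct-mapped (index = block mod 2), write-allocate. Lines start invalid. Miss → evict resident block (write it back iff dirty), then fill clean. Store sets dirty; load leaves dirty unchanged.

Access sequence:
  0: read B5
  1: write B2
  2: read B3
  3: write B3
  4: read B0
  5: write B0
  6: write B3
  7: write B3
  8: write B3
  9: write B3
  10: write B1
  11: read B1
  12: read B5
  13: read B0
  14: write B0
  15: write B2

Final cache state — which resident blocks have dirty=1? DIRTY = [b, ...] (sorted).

DIRTY = [2]

0: R B5 → L1 miss [-]
1: W B2 → L0 miss [D]
2: R B3 → L1 miss [-]
3: W B3 → L1 hit [D]
4: R B0 → L0 miss wb→B2 [-]
5: W B0 → L0 hit [D]
6: W B3 → L1 hit [D]
7: W B3 → L1 hit [D]
8: W B3 → L1 hit [D]
9: W B3 → L1 hit [D]
10: W B1 → L1 miss wb→B3 [D]
11: R B1 → L1 hit [D]
12: R B5 → L1 miss wb→B1 [-]
13: R B0 → L0 hit [D]
14: W B0 → L0 hit [D]
15: W B2 → L0 miss wb→B0 [D]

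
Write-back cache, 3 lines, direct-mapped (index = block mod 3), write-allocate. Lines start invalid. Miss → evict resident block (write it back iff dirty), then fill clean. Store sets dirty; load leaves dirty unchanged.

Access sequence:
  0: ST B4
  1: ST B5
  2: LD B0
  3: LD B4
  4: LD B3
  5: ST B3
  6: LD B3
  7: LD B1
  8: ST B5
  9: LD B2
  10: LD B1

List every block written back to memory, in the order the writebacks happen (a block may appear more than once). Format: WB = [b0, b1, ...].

WB = [4, 5]

0: W B4 → L1 miss [D]
1: W B5 → L2 miss [D]
2: R B0 → L0 miss [-]
3: R B4 → L1 hit [D]
4: R B3 → L0 miss [-]
5: W B3 → L0 hit [D]
6: R B3 → L0 hit [D]
7: R B1 → L1 miss wb→B4 [-]
8: W B5 → L2 hit [D]
9: R B2 → L2 miss wb→B5 [-]
10: R B1 → L1 hit [-]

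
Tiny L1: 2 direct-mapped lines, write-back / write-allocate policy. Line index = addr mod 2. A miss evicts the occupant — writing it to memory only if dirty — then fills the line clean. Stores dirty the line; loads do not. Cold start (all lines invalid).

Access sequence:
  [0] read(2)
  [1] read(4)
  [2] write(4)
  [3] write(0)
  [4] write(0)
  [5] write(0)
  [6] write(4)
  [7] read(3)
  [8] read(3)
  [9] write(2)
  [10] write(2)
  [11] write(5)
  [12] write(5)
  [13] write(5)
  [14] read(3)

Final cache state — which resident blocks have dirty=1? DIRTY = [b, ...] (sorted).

0: R B2 → L0 miss [-]
1: R B4 → L0 miss [-]
2: W B4 → L0 hit [D]
3: W B0 → L0 miss wb→B4 [D]
4: W B0 → L0 hit [D]
5: W B0 → L0 hit [D]
6: W B4 → L0 miss wb→B0 [D]
7: R B3 → L1 miss [-]
8: R B3 → L1 hit [-]
9: W B2 → L0 miss wb→B4 [D]
10: W B2 → L0 hit [D]
11: W B5 → L1 miss [D]
12: W B5 → L1 hit [D]
13: W B5 → L1 hit [D]
14: R B3 → L1 miss wb→B5 [-]

DIRTY = [2]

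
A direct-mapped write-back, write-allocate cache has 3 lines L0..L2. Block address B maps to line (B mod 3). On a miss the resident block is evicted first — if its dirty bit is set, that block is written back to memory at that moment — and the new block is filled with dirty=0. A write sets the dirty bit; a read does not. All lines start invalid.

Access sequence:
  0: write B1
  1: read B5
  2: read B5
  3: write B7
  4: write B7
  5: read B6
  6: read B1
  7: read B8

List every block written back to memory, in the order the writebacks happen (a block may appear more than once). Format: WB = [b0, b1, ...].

0: W B1 -> L1 miss  d=D]
1: R B5 -> L2 miss  d=-]
2: R B5 -> L2 hit  d=-]
3: W B7 -> L1 miss wb->B1  d=D]
4: W B7 -> L1 hit  d=D]
5: R B6 -> L0 miss  d=-]
6: R B1 -> L1 miss wb->B7  d=-]
7: R B8 -> L2 miss  d=-]

WB = [1, 7]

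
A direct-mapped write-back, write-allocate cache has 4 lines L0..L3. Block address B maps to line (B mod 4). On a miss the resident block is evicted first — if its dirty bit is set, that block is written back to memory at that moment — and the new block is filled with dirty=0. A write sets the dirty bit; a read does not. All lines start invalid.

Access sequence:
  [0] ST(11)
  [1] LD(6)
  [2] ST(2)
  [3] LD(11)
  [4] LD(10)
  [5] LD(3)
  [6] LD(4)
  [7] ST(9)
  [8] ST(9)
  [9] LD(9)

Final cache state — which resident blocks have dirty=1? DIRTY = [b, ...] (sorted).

0: W B11 → L3 miss [D]
1: R B6 → L2 miss [-]
2: W B2 → L2 miss [D]
3: R B11 → L3 hit [D]
4: R B10 → L2 miss wb→B2 [-]
5: R B3 → L3 miss wb→B11 [-]
6: R B4 → L0 miss [-]
7: W B9 → L1 miss [D]
8: W B9 → L1 hit [D]
9: R B9 → L1 hit [D]

DIRTY = [9]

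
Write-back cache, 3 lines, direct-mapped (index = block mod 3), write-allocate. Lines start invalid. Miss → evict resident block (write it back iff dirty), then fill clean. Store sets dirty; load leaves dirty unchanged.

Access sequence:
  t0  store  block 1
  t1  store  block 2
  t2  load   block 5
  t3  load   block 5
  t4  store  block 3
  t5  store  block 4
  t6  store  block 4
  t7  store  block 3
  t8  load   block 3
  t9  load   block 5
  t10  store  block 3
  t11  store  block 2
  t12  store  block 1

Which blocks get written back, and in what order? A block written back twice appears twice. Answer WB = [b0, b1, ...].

WB = [2, 1, 4]

0: W B1 -> L1 miss  d=D]
1: W B2 -> L2 miss  d=D]
2: R B5 -> L2 miss wb->B2  d=-]
3: R B5 -> L2 hit  d=-]
4: W B3 -> L0 miss  d=D]
5: W B4 -> L1 miss wb->B1  d=D]
6: W B4 -> L1 hit  d=D]
7: W B3 -> L0 hit  d=D]
8: R B3 -> L0 hit  d=D]
9: R B5 -> L2 hit  d=-]
10: W B3 -> L0 hit  d=D]
11: W B2 -> L2 miss  d=D]
12: W B1 -> L1 miss wb->B4  d=D]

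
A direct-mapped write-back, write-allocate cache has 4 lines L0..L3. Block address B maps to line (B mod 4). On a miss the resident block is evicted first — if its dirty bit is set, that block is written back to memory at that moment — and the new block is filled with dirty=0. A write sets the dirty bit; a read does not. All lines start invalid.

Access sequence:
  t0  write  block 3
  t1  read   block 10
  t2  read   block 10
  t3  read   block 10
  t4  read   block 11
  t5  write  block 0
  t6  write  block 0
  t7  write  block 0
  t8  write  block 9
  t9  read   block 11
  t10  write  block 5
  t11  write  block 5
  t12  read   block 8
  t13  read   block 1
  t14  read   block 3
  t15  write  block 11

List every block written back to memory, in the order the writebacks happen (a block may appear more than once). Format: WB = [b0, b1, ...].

0: W B3 → L3 miss [D]
1: R B10 → L2 miss [-]
2: R B10 → L2 hit [-]
3: R B10 → L2 hit [-]
4: R B11 → L3 miss wb→B3 [-]
5: W B0 → L0 miss [D]
6: W B0 → L0 hit [D]
7: W B0 → L0 hit [D]
8: W B9 → L1 miss [D]
9: R B11 → L3 hit [-]
10: W B5 → L1 miss wb→B9 [D]
11: W B5 → L1 hit [D]
12: R B8 → L0 miss wb→B0 [-]
13: R B1 → L1 miss wb→B5 [-]
14: R B3 → L3 miss [-]
15: W B11 → L3 miss [D]

WB = [3, 9, 0, 5]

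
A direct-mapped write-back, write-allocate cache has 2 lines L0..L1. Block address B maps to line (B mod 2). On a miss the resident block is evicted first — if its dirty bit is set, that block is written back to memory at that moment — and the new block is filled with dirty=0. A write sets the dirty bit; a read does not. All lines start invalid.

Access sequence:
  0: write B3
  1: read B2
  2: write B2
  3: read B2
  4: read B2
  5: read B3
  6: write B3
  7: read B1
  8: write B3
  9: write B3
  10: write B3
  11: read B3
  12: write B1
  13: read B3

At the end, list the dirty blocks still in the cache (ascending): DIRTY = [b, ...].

0: W B3 → L1 miss [D]
1: R B2 → L0 miss [-]
2: W B2 → L0 hit [D]
3: R B2 → L0 hit [D]
4: R B2 → L0 hit [D]
5: R B3 → L1 hit [D]
6: W B3 → L1 hit [D]
7: R B1 → L1 miss wb→B3 [-]
8: W B3 → L1 miss [D]
9: W B3 → L1 hit [D]
10: W B3 → L1 hit [D]
11: R B3 → L1 hit [D]
12: W B1 → L1 miss wb→B3 [D]
13: R B3 → L1 miss wb→B1 [-]

DIRTY = [2]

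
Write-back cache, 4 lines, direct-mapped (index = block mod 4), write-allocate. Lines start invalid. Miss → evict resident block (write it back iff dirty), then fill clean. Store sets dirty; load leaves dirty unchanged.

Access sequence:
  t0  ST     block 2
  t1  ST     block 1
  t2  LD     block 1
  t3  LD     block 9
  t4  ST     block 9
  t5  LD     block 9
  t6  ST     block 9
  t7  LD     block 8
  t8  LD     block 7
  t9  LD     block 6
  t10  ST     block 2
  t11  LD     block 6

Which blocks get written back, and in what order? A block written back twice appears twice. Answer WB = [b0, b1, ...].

0: W B2 → L2 miss [D]
1: W B1 → L1 miss [D]
2: R B1 → L1 hit [D]
3: R B9 → L1 miss wb→B1 [-]
4: W B9 → L1 hit [D]
5: R B9 → L1 hit [D]
6: W B9 → L1 hit [D]
7: R B8 → L0 miss [-]
8: R B7 → L3 miss [-]
9: R B6 → L2 miss wb→B2 [-]
10: W B2 → L2 miss [D]
11: R B6 → L2 miss wb→B2 [-]

WB = [1, 2, 2]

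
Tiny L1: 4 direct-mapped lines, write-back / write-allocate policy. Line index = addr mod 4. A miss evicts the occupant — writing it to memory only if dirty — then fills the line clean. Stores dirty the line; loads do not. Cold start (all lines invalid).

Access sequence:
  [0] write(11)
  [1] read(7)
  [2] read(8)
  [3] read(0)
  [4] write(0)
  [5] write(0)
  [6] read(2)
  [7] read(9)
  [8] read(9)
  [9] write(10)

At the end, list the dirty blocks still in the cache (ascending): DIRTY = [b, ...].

DIRTY = [0, 10]

0: W B11 → L3 miss [D]
1: R B7 → L3 miss wb→B11 [-]
2: R B8 → L0 miss [-]
3: R B0 → L0 miss [-]
4: W B0 → L0 hit [D]
5: W B0 → L0 hit [D]
6: R B2 → L2 miss [-]
7: R B9 → L1 miss [-]
8: R B9 → L1 hit [-]
9: W B10 → L2 miss [D]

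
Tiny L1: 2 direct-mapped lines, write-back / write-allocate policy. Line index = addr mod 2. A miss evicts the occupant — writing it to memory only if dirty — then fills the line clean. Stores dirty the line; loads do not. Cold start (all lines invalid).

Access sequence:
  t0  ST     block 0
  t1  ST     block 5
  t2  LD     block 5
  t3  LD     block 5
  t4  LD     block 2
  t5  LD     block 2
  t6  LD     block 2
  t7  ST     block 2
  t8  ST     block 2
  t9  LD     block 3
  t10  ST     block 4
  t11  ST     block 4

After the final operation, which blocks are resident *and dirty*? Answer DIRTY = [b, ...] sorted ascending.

0: W B0 -> L0 miss  d=D]
1: W B5 -> L1 miss  d=D]
2: R B5 -> L1 hit  d=D]
3: R B5 -> L1 hit  d=D]
4: R B2 -> L0 miss wb->B0  d=-]
5: R B2 -> L0 hit  d=-]
6: R B2 -> L0 hit  d=-]
7: W B2 -> L0 hit  d=D]
8: W B2 -> L0 hit  d=D]
9: R B3 -> L1 miss wb->B5  d=-]
10: W B4 -> L0 miss wb->B2  d=D]
11: W B4 -> L0 hit  d=D]

DIRTY = [4]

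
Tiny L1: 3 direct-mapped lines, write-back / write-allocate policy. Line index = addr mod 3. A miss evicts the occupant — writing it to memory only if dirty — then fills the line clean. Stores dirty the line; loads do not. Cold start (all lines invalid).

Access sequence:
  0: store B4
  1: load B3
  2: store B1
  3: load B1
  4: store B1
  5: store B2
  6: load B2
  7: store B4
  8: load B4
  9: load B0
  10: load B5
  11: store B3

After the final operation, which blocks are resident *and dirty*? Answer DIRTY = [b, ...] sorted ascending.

0: W B4 -> L1 miss  d=D]
1: R B3 -> L0 miss  d=-]
2: W B1 -> L1 miss wb->B4  d=D]
3: R B1 -> L1 hit  d=D]
4: W B1 -> L1 hit  d=D]
5: W B2 -> L2 miss  d=D]
6: R B2 -> L2 hit  d=D]
7: W B4 -> L1 miss wb->B1  d=D]
8: R B4 -> L1 hit  d=D]
9: R B0 -> L0 miss  d=-]
10: R B5 -> L2 miss wb->B2  d=-]
11: W B3 -> L0 miss  d=D]

DIRTY = [3, 4]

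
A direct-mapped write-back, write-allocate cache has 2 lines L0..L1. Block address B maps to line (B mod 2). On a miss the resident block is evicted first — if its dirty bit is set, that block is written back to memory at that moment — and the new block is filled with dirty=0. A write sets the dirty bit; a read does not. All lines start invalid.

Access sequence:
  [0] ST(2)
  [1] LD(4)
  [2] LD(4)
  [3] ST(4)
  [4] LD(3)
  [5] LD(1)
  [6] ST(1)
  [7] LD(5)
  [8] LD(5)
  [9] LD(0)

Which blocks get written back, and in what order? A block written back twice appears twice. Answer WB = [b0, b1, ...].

0: W B2 -> L0 miss  d=D]
1: R B4 -> L0 miss wb->B2  d=-]
2: R B4 -> L0 hit  d=-]
3: W B4 -> L0 hit  d=D]
4: R B3 -> L1 miss  d=-]
5: R B1 -> L1 miss  d=-]
6: W B1 -> L1 hit  d=D]
7: R B5 -> L1 miss wb->B1  d=-]
8: R B5 -> L1 hit  d=-]
9: R B0 -> L0 miss wb->B4  d=-]

WB = [2, 1, 4]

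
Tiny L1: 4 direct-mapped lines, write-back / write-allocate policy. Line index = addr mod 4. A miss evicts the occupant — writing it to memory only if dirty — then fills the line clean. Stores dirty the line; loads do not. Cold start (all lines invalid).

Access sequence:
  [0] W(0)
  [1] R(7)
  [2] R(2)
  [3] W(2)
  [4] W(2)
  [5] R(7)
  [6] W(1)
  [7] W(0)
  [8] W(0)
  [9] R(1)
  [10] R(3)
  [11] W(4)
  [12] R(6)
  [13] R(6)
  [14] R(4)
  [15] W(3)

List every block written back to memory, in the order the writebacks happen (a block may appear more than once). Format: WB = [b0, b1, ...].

WB = [0, 2]

  0 | W B0 → L0 miss [D]
  1 | R B7 → L3 miss [-]
  2 | R B2 → L2 miss [-]
  3 | W B2 → L2 hit [D]
  4 | W B2 → L2 hit [D]
  5 | R B7 → L3 hit [-]
  6 | W B1 → L1 miss [D]
  7 | W B0 → L0 hit [D]
  8 | W B0 → L0 hit [D]
  9 | R B1 → L1 hit [D]
  10 | R B3 → L3 miss [-]
  11 | W B4 → L0 miss wb→B0 [D]
  12 | R B6 → L2 miss wb→B2 [-]
  13 | R B6 → L2 hit [-]
  14 | R B4 → L0 hit [D]
  15 | W B3 → L3 hit [D]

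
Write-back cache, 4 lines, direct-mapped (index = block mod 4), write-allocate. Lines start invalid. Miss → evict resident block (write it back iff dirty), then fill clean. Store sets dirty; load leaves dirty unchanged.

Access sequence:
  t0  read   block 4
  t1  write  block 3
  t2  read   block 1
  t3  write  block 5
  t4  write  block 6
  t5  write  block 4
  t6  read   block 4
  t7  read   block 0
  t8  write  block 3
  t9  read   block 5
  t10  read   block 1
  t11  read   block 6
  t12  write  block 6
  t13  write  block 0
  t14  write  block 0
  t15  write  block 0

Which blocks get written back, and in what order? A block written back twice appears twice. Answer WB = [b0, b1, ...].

WB = [4, 5]

0: R B4 → L0 miss [-]
1: W B3 → L3 miss [D]
2: R B1 → L1 miss [-]
3: W B5 → L1 miss [D]
4: W B6 → L2 miss [D]
5: W B4 → L0 hit [D]
6: R B4 → L0 hit [D]
7: R B0 → L0 miss wb→B4 [-]
8: W B3 → L3 hit [D]
9: R B5 → L1 hit [D]
10: R B1 → L1 miss wb→B5 [-]
11: R B6 → L2 hit [D]
12: W B6 → L2 hit [D]
13: W B0 → L0 hit [D]
14: W B0 → L0 hit [D]
15: W B0 → L0 hit [D]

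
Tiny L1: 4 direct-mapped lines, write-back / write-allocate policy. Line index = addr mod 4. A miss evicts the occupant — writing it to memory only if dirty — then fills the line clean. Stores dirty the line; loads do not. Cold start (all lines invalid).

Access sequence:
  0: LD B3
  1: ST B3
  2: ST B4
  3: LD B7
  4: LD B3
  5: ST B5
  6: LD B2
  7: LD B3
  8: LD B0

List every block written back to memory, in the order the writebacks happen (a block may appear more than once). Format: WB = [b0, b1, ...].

0: R B3 -> L3 miss  d=-]
1: W B3 -> L3 hit  d=D]
2: W B4 -> L0 miss  d=D]
3: R B7 -> L3 miss wb->B3  d=-]
4: R B3 -> L3 miss  d=-]
5: W B5 -> L1 miss  d=D]
6: R B2 -> L2 miss  d=-]
7: R B3 -> L3 hit  d=-]
8: R B0 -> L0 miss wb->B4  d=-]

WB = [3, 4]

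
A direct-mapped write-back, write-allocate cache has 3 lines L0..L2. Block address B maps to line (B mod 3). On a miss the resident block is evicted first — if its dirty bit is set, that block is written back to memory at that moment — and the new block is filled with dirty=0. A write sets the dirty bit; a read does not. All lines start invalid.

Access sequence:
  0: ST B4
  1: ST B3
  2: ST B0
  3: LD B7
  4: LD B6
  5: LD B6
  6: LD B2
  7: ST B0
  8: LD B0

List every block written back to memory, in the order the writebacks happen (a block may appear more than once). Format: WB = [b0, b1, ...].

WB = [3, 4, 0]

0: W B4 → L1 miss [D]
1: W B3 → L0 miss [D]
2: W B0 → L0 miss wb→B3 [D]
3: R B7 → L1 miss wb→B4 [-]
4: R B6 → L0 miss wb→B0 [-]
5: R B6 → L0 hit [-]
6: R B2 → L2 miss [-]
7: W B0 → L0 miss [D]
8: R B0 → L0 hit [D]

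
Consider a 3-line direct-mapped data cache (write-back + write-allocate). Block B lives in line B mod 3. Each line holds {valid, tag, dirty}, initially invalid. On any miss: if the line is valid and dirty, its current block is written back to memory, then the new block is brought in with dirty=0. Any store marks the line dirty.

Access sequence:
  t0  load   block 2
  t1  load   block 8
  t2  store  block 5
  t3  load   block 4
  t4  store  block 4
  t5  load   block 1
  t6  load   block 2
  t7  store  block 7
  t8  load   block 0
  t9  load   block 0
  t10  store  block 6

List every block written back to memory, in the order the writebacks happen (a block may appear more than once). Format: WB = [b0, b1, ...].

0: R B2 → L2 miss [-]
1: R B8 → L2 miss [-]
2: W B5 → L2 miss [D]
3: R B4 → L1 miss [-]
4: W B4 → L1 hit [D]
5: R B1 → L1 miss wb→B4 [-]
6: R B2 → L2 miss wb→B5 [-]
7: W B7 → L1 miss [D]
8: R B0 → L0 miss [-]
9: R B0 → L0 hit [-]
10: W B6 → L0 miss [D]

WB = [4, 5]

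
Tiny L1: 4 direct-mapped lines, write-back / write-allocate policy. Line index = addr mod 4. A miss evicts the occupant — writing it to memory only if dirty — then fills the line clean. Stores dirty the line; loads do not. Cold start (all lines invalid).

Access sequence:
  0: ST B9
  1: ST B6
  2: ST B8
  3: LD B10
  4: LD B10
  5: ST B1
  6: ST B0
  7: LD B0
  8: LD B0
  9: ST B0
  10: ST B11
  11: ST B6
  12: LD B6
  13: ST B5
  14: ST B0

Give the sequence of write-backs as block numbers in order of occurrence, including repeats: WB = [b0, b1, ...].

WB = [6, 9, 8, 1]

0: W B9 → L1 miss [D]
1: W B6 → L2 miss [D]
2: W B8 → L0 miss [D]
3: R B10 → L2 miss wb→B6 [-]
4: R B10 → L2 hit [-]
5: W B1 → L1 miss wb→B9 [D]
6: W B0 → L0 miss wb→B8 [D]
7: R B0 → L0 hit [D]
8: R B0 → L0 hit [D]
9: W B0 → L0 hit [D]
10: W B11 → L3 miss [D]
11: W B6 → L2 miss [D]
12: R B6 → L2 hit [D]
13: W B5 → L1 miss wb→B1 [D]
14: W B0 → L0 hit [D]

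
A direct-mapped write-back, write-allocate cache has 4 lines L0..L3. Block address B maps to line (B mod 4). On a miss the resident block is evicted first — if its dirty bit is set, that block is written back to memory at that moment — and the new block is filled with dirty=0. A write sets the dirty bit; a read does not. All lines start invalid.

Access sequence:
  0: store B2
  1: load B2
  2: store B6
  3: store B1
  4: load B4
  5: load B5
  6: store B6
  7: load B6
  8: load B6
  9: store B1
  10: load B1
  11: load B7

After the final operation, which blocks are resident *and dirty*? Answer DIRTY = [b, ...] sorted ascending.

DIRTY = [1, 6]

0: W B2 -> L2 miss  d=D]
1: R B2 -> L2 hit  d=D]
2: W B6 -> L2 miss wb->B2  d=D]
3: W B1 -> L1 miss  d=D]
4: R B4 -> L0 miss  d=-]
5: R B5 -> L1 miss wb->B1  d=-]
6: W B6 -> L2 hit  d=D]
7: R B6 -> L2 hit  d=D]
8: R B6 -> L2 hit  d=D]
9: W B1 -> L1 miss  d=D]
10: R B1 -> L1 hit  d=D]
11: R B7 -> L3 miss  d=-]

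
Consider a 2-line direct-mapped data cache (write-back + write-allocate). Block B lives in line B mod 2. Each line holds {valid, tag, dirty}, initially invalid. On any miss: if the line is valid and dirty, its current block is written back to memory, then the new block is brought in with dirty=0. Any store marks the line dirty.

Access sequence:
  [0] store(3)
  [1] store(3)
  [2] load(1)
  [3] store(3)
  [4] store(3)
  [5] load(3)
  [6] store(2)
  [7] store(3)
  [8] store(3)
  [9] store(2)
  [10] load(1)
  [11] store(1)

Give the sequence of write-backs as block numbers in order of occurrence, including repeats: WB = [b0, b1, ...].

0: W B3 → L1 miss [D]
1: W B3 → L1 hit [D]
2: R B1 → L1 miss wb→B3 [-]
3: W B3 → L1 miss [D]
4: W B3 → L1 hit [D]
5: R B3 → L1 hit [D]
6: W B2 → L0 miss [D]
7: W B3 → L1 hit [D]
8: W B3 → L1 hit [D]
9: W B2 → L0 hit [D]
10: R B1 → L1 miss wb→B3 [-]
11: W B1 → L1 hit [D]

WB = [3, 3]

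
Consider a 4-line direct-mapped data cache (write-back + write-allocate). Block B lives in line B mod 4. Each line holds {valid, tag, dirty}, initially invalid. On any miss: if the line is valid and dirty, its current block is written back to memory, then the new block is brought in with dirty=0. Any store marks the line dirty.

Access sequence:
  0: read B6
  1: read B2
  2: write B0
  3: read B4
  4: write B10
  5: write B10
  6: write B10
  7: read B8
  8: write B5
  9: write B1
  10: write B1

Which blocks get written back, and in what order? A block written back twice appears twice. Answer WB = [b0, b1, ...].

0: R B6 -> L2 miss  d=-]
1: R B2 -> L2 miss  d=-]
2: W B0 -> L0 miss  d=D]
3: R B4 -> L0 miss wb->B0  d=-]
4: W B10 -> L2 miss  d=D]
5: W B10 -> L2 hit  d=D]
6: W B10 -> L2 hit  d=D]
7: R B8 -> L0 miss  d=-]
8: W B5 -> L1 miss  d=D]
9: W B1 -> L1 miss wb->B5  d=D]
10: W B1 -> L1 hit  d=D]

WB = [0, 5]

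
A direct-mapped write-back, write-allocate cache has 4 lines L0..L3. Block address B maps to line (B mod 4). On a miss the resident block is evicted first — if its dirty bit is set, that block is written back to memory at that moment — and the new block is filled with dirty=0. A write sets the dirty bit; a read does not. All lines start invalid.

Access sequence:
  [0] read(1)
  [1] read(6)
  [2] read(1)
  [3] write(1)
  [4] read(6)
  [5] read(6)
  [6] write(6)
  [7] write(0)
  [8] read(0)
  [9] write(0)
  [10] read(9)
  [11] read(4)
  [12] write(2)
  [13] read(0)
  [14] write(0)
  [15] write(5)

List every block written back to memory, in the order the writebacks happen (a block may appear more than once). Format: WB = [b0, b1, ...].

WB = [1, 0, 6]

0: R B1 → L1 miss [-]
1: R B6 → L2 miss [-]
2: R B1 → L1 hit [-]
3: W B1 → L1 hit [D]
4: R B6 → L2 hit [-]
5: R B6 → L2 hit [-]
6: W B6 → L2 hit [D]
7: W B0 → L0 miss [D]
8: R B0 → L0 hit [D]
9: W B0 → L0 hit [D]
10: R B9 → L1 miss wb→B1 [-]
11: R B4 → L0 miss wb→B0 [-]
12: W B2 → L2 miss wb→B6 [D]
13: R B0 → L0 miss [-]
14: W B0 → L0 hit [D]
15: W B5 → L1 miss [D]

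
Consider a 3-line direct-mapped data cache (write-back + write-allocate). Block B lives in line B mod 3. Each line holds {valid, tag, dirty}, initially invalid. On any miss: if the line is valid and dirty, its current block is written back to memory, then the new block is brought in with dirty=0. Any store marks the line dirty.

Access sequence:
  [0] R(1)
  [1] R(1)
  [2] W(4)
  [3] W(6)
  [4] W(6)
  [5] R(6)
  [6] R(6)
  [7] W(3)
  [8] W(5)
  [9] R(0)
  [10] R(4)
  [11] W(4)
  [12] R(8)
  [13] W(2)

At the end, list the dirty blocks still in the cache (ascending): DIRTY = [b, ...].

DIRTY = [2, 4]

0: R B1 -> L1 miss  d=-]
1: R B1 -> L1 hit  d=-]
2: W B4 -> L1 miss  d=D]
3: W B6 -> L0 miss  d=D]
4: W B6 -> L0 hit  d=D]
5: R B6 -> L0 hit  d=D]
6: R B6 -> L0 hit  d=D]
7: W B3 -> L0 miss wb->B6  d=D]
8: W B5 -> L2 miss  d=D]
9: R B0 -> L0 miss wb->B3  d=-]
10: R B4 -> L1 hit  d=D]
11: W B4 -> L1 hit  d=D]
12: R B8 -> L2 miss wb->B5  d=-]
13: W B2 -> L2 miss  d=D]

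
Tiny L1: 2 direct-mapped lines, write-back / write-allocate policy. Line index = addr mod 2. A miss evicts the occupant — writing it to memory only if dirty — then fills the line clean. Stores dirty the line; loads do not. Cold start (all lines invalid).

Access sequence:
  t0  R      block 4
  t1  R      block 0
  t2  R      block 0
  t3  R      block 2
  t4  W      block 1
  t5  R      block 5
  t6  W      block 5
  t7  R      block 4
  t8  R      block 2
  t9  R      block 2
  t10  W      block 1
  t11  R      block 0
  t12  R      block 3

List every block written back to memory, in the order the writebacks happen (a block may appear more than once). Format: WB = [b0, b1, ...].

WB = [1, 5, 1]

  0 | R B4 → L0 miss [-]
  1 | R B0 → L0 miss [-]
  2 | R B0 → L0 hit [-]
  3 | R B2 → L0 miss [-]
  4 | W B1 → L1 miss [D]
  5 | R B5 → L1 miss wb→B1 [-]
  6 | W B5 → L1 hit [D]
  7 | R B4 → L0 miss [-]
  8 | R B2 → L0 miss [-]
  9 | R B2 → L0 hit [-]
  10 | W B1 → L1 miss wb→B5 [D]
  11 | R B0 → L0 miss [-]
  12 | R B3 → L1 miss wb→B1 [-]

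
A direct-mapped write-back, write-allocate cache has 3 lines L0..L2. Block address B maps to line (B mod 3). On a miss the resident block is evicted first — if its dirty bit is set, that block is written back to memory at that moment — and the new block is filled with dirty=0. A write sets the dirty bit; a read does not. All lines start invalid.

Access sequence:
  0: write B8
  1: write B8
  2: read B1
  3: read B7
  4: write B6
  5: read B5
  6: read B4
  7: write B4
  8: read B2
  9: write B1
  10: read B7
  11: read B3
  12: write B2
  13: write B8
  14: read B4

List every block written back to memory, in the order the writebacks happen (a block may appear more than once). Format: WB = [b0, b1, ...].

0: W B8 → L2 miss [D]
1: W B8 → L2 hit [D]
2: R B1 → L1 miss [-]
3: R B7 → L1 miss [-]
4: W B6 → L0 miss [D]
5: R B5 → L2 miss wb→B8 [-]
6: R B4 → L1 miss [-]
7: W B4 → L1 hit [D]
8: R B2 → L2 miss [-]
9: W B1 → L1 miss wb→B4 [D]
10: R B7 → L1 miss wb→B1 [-]
11: R B3 → L0 miss wb→B6 [-]
12: W B2 → L2 hit [D]
13: W B8 → L2 miss wb→B2 [D]
14: R B4 → L1 miss [-]

WB = [8, 4, 1, 6, 2]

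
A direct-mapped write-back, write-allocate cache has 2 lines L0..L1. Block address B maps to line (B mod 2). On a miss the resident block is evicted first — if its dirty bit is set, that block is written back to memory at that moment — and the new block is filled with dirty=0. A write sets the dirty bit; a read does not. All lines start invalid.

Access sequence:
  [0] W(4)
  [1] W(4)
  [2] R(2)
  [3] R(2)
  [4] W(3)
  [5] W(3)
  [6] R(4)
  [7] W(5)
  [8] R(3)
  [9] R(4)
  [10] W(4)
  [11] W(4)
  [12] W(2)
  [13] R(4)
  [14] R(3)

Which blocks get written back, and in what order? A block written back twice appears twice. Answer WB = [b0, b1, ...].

0: W B4 → L0 miss [D]
1: W B4 → L0 hit [D]
2: R B2 → L0 miss wb→B4 [-]
3: R B2 → L0 hit [-]
4: W B3 → L1 miss [D]
5: W B3 → L1 hit [D]
6: R B4 → L0 miss [-]
7: W B5 → L1 miss wb→B3 [D]
8: R B3 → L1 miss wb→B5 [-]
9: R B4 → L0 hit [-]
10: W B4 → L0 hit [D]
11: W B4 → L0 hit [D]
12: W B2 → L0 miss wb→B4 [D]
13: R B4 → L0 miss wb→B2 [-]
14: R B3 → L1 hit [-]

WB = [4, 3, 5, 4, 2]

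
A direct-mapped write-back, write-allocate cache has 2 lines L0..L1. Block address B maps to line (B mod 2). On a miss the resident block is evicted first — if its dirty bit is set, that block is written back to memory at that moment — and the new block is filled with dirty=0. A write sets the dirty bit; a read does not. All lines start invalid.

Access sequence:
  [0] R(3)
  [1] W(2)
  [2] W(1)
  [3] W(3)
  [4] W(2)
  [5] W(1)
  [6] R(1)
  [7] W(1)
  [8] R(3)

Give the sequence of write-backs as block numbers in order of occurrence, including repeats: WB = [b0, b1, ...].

0: R B3 → L1 miss [-]
1: W B2 → L0 miss [D]
2: W B1 → L1 miss [D]
3: W B3 → L1 miss wb→B1 [D]
4: W B2 → L0 hit [D]
5: W B1 → L1 miss wb→B3 [D]
6: R B1 → L1 hit [D]
7: W B1 → L1 hit [D]
8: R B3 → L1 miss wb→B1 [-]

WB = [1, 3, 1]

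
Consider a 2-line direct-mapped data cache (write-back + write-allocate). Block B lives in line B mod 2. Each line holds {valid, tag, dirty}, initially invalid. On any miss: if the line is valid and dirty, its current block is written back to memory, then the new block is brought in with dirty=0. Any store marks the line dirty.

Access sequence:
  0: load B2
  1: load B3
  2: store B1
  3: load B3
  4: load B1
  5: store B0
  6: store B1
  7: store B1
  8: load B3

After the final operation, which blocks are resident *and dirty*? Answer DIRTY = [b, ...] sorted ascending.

DIRTY = [0]

  0 | R B2 → L0 miss [-]
  1 | R B3 → L1 miss [-]
  2 | W B1 → L1 miss [D]
  3 | R B3 → L1 miss wb→B1 [-]
  4 | R B1 → L1 miss [-]
  5 | W B0 → L0 miss [D]
  6 | W B1 → L1 hit [D]
  7 | W B1 → L1 hit [D]
  8 | R B3 → L1 miss wb→B1 [-]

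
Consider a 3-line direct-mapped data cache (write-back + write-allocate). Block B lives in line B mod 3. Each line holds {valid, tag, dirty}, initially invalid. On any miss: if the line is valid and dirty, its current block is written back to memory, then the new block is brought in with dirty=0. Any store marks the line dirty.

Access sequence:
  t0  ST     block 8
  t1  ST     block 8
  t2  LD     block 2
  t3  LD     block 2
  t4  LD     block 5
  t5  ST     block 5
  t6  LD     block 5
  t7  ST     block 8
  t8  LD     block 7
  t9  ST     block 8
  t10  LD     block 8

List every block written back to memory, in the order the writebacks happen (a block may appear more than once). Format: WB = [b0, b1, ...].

0: W B8 → L2 miss [D]
1: W B8 → L2 hit [D]
2: R B2 → L2 miss wb→B8 [-]
3: R B2 → L2 hit [-]
4: R B5 → L2 miss [-]
5: W B5 → L2 hit [D]
6: R B5 → L2 hit [D]
7: W B8 → L2 miss wb→B5 [D]
8: R B7 → L1 miss [-]
9: W B8 → L2 hit [D]
10: R B8 → L2 hit [D]

WB = [8, 5]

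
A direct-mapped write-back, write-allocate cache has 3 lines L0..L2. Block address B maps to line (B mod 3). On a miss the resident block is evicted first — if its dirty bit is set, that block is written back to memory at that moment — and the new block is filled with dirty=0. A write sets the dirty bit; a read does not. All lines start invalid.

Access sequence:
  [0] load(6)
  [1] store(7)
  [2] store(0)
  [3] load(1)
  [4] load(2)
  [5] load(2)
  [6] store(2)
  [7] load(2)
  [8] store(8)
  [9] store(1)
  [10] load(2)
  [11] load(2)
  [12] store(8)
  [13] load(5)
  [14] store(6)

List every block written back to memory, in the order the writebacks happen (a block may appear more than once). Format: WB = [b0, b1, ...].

WB = [7, 2, 8, 8, 0]

0: R B6 → L0 miss [-]
1: W B7 → L1 miss [D]
2: W B0 → L0 miss [D]
3: R B1 → L1 miss wb→B7 [-]
4: R B2 → L2 miss [-]
5: R B2 → L2 hit [-]
6: W B2 → L2 hit [D]
7: R B2 → L2 hit [D]
8: W B8 → L2 miss wb→B2 [D]
9: W B1 → L1 hit [D]
10: R B2 → L2 miss wb→B8 [-]
11: R B2 → L2 hit [-]
12: W B8 → L2 miss [D]
13: R B5 → L2 miss wb→B8 [-]
14: W B6 → L0 miss wb→B0 [D]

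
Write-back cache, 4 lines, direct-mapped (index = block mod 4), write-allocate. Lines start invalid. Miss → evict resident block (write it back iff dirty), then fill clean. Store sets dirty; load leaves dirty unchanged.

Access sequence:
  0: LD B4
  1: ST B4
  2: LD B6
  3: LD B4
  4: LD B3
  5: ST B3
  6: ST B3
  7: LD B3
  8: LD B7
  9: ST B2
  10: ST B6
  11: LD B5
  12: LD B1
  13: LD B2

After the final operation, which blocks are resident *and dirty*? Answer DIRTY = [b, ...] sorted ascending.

0: R B4 -> L0 miss  d=-]
1: W B4 -> L0 hit  d=D]
2: R B6 -> L2 miss  d=-]
3: R B4 -> L0 hit  d=D]
4: R B3 -> L3 miss  d=-]
5: W B3 -> L3 hit  d=D]
6: W B3 -> L3 hit  d=D]
7: R B3 -> L3 hit  d=D]
8: R B7 -> L3 miss wb->B3  d=-]
9: W B2 -> L2 miss  d=D]
10: W B6 -> L2 miss wb->B2  d=D]
11: R B5 -> L1 miss  d=-]
12: R B1 -> L1 miss  d=-]
13: R B2 -> L2 miss wb->B6  d=-]

DIRTY = [4]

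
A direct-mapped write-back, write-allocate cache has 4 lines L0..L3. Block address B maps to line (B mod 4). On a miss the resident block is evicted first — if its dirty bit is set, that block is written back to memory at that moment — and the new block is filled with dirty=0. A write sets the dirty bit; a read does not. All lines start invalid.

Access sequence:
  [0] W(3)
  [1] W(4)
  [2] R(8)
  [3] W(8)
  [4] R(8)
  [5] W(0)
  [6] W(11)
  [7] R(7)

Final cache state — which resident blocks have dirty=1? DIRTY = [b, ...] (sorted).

  0 | W B3 → L3 miss [D]
  1 | W B4 → L0 miss [D]
  2 | R B8 → L0 miss wb→B4 [-]
  3 | W B8 → L0 hit [D]
  4 | R B8 → L0 hit [D]
  5 | W B0 → L0 miss wb→B8 [D]
  6 | W B11 → L3 miss wb→B3 [D]
  7 | R B7 → L3 miss wb→B11 [-]

DIRTY = [0]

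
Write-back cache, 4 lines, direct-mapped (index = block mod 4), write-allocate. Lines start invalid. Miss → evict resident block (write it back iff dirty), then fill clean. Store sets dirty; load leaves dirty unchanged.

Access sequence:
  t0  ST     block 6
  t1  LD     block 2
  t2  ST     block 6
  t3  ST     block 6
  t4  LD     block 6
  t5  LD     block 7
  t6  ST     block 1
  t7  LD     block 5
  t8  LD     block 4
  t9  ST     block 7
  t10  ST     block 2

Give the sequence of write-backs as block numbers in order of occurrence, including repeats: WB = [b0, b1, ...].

0: W B6 -> L2 miss  d=D]
1: R B2 -> L2 miss wb->B6  d=-]
2: W B6 -> L2 miss  d=D]
3: W B6 -> L2 hit  d=D]
4: R B6 -> L2 hit  d=D]
5: R B7 -> L3 miss  d=-]
6: W B1 -> L1 miss  d=D]
7: R B5 -> L1 miss wb->B1  d=-]
8: R B4 -> L0 miss  d=-]
9: W B7 -> L3 hit  d=D]
10: W B2 -> L2 miss wb->B6  d=D]

WB = [6, 1, 6]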